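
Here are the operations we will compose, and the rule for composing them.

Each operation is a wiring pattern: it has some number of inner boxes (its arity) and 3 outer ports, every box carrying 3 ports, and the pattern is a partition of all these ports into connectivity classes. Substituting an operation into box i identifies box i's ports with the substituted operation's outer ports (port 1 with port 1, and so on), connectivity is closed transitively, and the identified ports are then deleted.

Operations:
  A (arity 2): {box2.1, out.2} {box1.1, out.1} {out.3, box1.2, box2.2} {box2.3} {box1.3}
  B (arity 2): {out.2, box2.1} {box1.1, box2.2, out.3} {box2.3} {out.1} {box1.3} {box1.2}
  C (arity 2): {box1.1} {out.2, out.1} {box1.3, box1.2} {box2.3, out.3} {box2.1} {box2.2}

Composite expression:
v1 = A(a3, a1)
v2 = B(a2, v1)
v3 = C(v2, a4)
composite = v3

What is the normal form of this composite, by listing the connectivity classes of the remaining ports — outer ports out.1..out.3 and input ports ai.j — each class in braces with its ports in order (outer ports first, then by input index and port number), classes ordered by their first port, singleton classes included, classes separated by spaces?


{out.1, out.2} {out.3, a4.3} {a1.1, a2.1, a3.1} {a1.2, a3.2} {a1.3} {a2.2} {a2.3} {a3.3} {a4.1} {a4.2}

Connectivity passes through glued C-boundaries; trace each wire chain.
composing A on (a3, a1), with out.j its own outer ports: {out.1, a3.1} {out.2, a1.1} {out.3, a1.2, a3.2} {a1.3} {a3.3}
composing B on (a2, a3, a1), with out.j its own outer ports: {out.1} {out.2, a3.1} {out.3, a1.1, a2.1} {a1.2, a3.2} {a1.3} {a2.2} {a2.3} {a3.3}
composing C on (a2, a3, a1, a4), with out.j its own outer ports: {out.1, out.2} {out.3, a4.3} {a1.1, a2.1, a3.1} {a1.2, a3.2} {a1.3} {a2.2} {a2.3} {a3.3} {a4.1} {a4.2}


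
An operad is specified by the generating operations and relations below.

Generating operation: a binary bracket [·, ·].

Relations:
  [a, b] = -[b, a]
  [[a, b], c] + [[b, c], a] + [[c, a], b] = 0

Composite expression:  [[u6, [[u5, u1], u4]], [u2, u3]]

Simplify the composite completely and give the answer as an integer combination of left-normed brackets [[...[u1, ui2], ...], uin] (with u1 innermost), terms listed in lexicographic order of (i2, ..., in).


[[[[[u1, u5], u4], u6], u2], u3] - [[[[[u1, u5], u4], u6], u3], u2]


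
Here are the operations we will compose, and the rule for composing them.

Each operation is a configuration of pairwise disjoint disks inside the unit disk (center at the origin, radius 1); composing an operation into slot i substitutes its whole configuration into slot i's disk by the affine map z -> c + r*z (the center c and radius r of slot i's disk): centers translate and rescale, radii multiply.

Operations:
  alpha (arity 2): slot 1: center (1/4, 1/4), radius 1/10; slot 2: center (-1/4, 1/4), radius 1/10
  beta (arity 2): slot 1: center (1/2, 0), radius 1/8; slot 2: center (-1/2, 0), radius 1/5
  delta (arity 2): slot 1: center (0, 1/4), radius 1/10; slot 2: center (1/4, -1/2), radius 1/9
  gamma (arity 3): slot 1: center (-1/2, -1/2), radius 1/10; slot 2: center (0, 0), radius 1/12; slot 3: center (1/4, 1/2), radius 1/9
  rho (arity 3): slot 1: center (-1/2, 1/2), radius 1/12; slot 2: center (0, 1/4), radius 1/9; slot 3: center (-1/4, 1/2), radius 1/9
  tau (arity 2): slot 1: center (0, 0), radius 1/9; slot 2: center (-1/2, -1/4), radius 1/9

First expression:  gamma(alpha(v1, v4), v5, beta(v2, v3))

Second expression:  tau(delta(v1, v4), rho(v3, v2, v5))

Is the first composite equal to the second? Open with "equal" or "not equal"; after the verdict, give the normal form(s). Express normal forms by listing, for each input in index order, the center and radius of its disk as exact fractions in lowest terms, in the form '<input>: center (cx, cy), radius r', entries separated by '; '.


not equal; the first gives v1: center (-19/40, -19/40), radius 1/100; v2: center (11/36, 1/2), radius 1/72; v3: center (7/36, 1/2), radius 1/45; v4: center (-21/40, -19/40), radius 1/100; v5: center (0, 0), radius 1/12 and the second v1: center (0, 1/36), radius 1/90; v2: center (-1/2, -2/9), radius 1/81; v3: center (-5/9, -7/36), radius 1/108; v4: center (1/36, -1/18), radius 1/81; v5: center (-19/36, -7/36), radius 1/81

The first expression, normalized: v1: center (-19/40, -19/40), radius 1/100; v2: center (11/36, 1/2), radius 1/72; v3: center (7/36, 1/2), radius 1/45; v4: center (-21/40, -19/40), radius 1/100; v5: center (0, 0), radius 1/12
The second expression, normalized: v1: center (0, 1/36), radius 1/90; v2: center (-1/2, -2/9), radius 1/81; v3: center (-5/9, -7/36), radius 1/108; v4: center (1/36, -1/18), radius 1/81; v5: center (-19/36, -7/36), radius 1/81
No match — not equal.


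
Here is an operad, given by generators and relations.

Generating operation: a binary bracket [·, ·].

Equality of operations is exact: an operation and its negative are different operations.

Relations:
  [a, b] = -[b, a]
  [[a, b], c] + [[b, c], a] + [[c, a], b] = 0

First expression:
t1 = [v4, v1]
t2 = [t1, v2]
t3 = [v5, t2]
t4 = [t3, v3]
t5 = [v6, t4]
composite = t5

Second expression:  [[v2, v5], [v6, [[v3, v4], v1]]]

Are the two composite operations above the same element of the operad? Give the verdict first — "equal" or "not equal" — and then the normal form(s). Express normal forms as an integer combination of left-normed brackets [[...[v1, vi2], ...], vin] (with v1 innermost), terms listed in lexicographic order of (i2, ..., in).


The first expression reduces to -[[[[[v1, v4], v2], v5], v3], v6]
The second expression reduces to -[[[[[v1, v3], v4], v6], v2], v5] + [[[[[v1, v3], v4], v6], v5], v2] + [[[[[v1, v4], v3], v6], v2], v5] - [[[[[v1, v4], v3], v6], v5], v2]
No match — not equal.

not equal; the first gives -[[[[[v1, v4], v2], v5], v3], v6] and the second -[[[[[v1, v3], v4], v6], v2], v5] + [[[[[v1, v3], v4], v6], v5], v2] + [[[[[v1, v4], v3], v6], v2], v5] - [[[[[v1, v4], v3], v6], v5], v2]


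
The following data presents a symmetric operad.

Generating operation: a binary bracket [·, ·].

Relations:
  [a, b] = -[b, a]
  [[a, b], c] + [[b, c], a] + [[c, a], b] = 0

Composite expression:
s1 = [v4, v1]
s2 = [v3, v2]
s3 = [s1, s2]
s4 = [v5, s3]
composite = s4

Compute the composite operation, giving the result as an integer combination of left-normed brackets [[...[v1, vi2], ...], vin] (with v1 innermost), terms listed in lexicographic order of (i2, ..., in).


-[[[[v1, v4], v2], v3], v5] + [[[[v1, v4], v3], v2], v5]

In the tensor algebra, words opening v1 carry the v1-anchored form.
Composite bracket: [v5, [[v4, v1], [v3, v2]]]
Expanding via [a, b] = ab - ba: 16 signed words (2^4 = 16).
Collect the words opening with v1:
  sign of v1v4v2v3v5 is -1, so it contributes -[[[[v1, v4], v2], v3], v5]
  sign of v1v4v3v2v5 is +1, so it contributes +[[[[v1, v4], v3], v2], v5]


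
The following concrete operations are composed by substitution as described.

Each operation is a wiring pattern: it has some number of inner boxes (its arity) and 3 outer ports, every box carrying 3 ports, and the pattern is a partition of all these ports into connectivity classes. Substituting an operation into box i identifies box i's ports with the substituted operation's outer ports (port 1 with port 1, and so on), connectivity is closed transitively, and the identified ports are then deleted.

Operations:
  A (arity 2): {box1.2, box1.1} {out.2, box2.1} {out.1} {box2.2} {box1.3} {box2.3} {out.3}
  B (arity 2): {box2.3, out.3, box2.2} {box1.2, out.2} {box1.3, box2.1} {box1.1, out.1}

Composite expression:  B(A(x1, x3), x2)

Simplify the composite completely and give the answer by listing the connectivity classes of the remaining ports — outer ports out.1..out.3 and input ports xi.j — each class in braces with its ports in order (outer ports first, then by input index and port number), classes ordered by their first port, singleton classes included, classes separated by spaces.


Reachability decides: close wires over B-identified ports.
composing A on (x1, x3), with out.j its own outer ports: {out.1} {out.2, x3.1} {out.3} {x1.1, x1.2} {x1.3} {x3.2} {x3.3}
composing B on (x1, x3, x2), with out.j its own outer ports: {out.1} {out.2, x3.1} {out.3, x2.2, x2.3} {x1.1, x1.2} {x1.3} {x2.1} {x3.2} {x3.3}

{out.1} {out.2, x3.1} {out.3, x2.2, x2.3} {x1.1, x1.2} {x1.3} {x2.1} {x3.2} {x3.3}


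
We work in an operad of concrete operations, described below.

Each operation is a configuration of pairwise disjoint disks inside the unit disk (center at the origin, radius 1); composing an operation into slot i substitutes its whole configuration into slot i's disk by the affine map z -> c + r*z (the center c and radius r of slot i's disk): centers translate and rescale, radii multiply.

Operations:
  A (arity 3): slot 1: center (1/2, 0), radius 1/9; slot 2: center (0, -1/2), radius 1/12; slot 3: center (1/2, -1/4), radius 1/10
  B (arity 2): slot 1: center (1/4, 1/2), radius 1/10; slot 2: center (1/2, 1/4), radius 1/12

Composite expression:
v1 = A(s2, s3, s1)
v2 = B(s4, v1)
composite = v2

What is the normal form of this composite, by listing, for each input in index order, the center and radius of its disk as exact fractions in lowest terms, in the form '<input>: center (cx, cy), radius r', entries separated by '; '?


s1: center (13/24, 11/48), radius 1/120; s2: center (13/24, 1/4), radius 1/108; s3: center (1/2, 5/24), radius 1/144; s4: center (1/4, 1/2), radius 1/10

Only the slot chain above each s matters under B; compose those maps.
tracing s4 down its 1-map path: center (1/4, 1/2), radius 1/10
tracing s2 down its 2-map path: center (13/24, 1/4), radius 1/108
tracing s3 down its 2-map path: center (1/2, 5/24), radius 1/144
tracing s1 down its 2-map path: center (13/24, 11/48), radius 1/120


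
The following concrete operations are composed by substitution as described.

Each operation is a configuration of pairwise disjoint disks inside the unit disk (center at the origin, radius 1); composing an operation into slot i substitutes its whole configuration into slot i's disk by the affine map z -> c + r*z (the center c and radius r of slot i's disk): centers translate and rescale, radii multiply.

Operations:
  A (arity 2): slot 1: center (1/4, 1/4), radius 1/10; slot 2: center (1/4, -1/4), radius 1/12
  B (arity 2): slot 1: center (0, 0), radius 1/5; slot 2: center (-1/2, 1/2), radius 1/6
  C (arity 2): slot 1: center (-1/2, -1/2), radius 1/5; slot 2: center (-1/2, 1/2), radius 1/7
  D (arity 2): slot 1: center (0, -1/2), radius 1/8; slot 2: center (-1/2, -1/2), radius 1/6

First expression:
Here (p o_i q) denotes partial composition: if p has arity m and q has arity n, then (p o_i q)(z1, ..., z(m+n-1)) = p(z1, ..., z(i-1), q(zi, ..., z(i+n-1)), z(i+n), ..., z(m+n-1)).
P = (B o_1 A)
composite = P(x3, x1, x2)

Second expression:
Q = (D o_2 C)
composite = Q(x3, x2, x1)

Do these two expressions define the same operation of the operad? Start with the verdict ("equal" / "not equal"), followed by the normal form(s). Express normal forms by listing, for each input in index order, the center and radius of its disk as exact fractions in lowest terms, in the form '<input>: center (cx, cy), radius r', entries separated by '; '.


not equal — first x1: center (1/20, -1/20), radius 1/60; x2: center (-1/2, 1/2), radius 1/6; x3: center (1/20, 1/20), radius 1/50, second x1: center (-7/12, -5/12), radius 1/42; x2: center (-7/12, -7/12), radius 1/30; x3: center (0, -1/2), radius 1/8

Normal form of the first expression: x1: center (1/20, -1/20), radius 1/60; x2: center (-1/2, 1/2), radius 1/6; x3: center (1/20, 1/20), radius 1/50
Normal form of the second expression: x1: center (-7/12, -5/12), radius 1/42; x2: center (-7/12, -7/12), radius 1/30; x3: center (0, -1/2), radius 1/8
They disagree, so not equal.


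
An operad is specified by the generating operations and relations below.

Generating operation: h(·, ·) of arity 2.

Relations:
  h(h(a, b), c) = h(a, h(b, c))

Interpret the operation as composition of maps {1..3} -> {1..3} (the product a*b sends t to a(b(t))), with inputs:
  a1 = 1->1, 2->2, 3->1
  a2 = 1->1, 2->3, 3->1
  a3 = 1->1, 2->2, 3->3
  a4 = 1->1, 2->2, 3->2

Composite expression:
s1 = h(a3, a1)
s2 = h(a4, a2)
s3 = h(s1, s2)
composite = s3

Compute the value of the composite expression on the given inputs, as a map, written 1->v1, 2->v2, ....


1->1, 2->2, 3->1

h(a3, a1) = 1->1, 2->2, 3->1
h(a4, a2) = 1->1, 2->2, 3->1
h(h(a3, a1), h(a4, a2)) = 1->1, 2->2, 3->1


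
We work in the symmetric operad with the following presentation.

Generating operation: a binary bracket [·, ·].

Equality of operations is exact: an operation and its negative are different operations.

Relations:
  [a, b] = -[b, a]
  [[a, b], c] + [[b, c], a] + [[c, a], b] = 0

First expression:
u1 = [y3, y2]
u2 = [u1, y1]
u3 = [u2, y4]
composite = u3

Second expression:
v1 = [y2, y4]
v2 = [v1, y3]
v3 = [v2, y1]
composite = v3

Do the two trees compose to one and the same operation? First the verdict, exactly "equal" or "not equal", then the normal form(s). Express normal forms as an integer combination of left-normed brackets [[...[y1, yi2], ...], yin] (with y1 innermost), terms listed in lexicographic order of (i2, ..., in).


not equal — first [[[y1, y2], y3], y4] - [[[y1, y3], y2], y4], second -[[[y1, y2], y4], y3] + [[[y1, y3], y2], y4] - [[[y1, y3], y4], y2] + [[[y1, y4], y2], y3]

In normal form, the first expression is [[[y1, y2], y3], y4] - [[[y1, y3], y2], y4]
In normal form, the second expression is -[[[y1, y2], y4], y3] + [[[y1, y3], y2], y4] - [[[y1, y3], y4], y2] + [[[y1, y4], y2], y3]
The normal forms differ: not equal.


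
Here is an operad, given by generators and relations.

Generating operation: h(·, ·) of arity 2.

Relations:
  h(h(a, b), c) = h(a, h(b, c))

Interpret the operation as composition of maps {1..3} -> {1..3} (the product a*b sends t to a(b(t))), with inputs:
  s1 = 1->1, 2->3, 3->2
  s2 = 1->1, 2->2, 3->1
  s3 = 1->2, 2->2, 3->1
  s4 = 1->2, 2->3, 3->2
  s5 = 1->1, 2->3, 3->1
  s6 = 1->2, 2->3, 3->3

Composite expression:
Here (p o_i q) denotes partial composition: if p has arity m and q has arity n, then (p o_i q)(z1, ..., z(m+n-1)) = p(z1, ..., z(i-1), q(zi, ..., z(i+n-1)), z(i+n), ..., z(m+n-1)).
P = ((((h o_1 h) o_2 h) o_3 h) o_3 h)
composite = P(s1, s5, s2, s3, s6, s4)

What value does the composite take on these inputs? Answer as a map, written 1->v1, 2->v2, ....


h(s2, s3) = 1->2, 2->2, 3->1
h(h(s2, s3), s6) = 1->2, 2->1, 3->1
h(s5, h(h(s2, s3), s6)) = 1->3, 2->1, 3->1
h(s1, h(s5, h(h(s2, s3), s6))) = 1->2, 2->1, 3->1
h(h(s1, h(s5, h(h(s2, s3), s6))), s4) = 1->1, 2->1, 3->1

1->1, 2->1, 3->1


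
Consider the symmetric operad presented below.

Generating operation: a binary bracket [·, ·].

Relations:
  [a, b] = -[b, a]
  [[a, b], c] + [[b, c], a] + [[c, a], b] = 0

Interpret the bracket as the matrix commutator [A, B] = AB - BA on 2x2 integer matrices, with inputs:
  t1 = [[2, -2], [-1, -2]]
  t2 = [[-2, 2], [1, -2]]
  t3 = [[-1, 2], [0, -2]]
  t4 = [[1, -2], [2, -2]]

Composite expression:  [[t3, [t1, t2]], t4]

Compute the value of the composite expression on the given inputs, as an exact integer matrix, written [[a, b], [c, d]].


[[24, 8], [44, -24]]

[t1, t2] = [[0, 8], [-4, 0]]
[t3, [t1, t2]] = [[-8, 8], [4, 8]]
[[t3, [t1, t2]], t4] = [[24, 8], [44, -24]]


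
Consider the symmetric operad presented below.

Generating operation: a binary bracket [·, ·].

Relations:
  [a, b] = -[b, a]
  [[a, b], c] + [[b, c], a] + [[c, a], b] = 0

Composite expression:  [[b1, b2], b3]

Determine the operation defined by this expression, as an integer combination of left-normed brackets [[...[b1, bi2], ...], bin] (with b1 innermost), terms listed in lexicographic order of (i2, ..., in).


[[b1, b2], b3]

Antisymmetry and Jacobi reduce to b1-anchored left-normed brackets.
Composite bracket: [[b1, b2], b3]
The bracket unfolds into 4 signed words via [a, b] = ab - ba (2^2 = 4).
Words beginning with b1 determine it all:
  word b1b2b3 has sign +1, contributing +[[b1, b2], b3]


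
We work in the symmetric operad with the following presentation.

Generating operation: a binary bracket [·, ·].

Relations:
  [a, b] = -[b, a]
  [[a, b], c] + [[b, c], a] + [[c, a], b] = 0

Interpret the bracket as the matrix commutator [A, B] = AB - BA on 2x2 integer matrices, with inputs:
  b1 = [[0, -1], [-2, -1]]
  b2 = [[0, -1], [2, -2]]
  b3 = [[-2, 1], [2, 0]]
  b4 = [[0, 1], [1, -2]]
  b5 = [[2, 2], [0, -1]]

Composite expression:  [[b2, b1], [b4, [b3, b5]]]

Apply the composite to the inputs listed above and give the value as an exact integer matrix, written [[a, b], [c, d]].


[b2, b1] = [[4, -1], [6, -4]]
[b3, b5] = [[-4, -7], [6, 4]]
[b4, [b3, b5]] = [[13, -6], [-20, -13]]
[[b2, b1], [b4, [b3, b5]]] = [[56, -22], [316, -56]]

[[56, -22], [316, -56]]


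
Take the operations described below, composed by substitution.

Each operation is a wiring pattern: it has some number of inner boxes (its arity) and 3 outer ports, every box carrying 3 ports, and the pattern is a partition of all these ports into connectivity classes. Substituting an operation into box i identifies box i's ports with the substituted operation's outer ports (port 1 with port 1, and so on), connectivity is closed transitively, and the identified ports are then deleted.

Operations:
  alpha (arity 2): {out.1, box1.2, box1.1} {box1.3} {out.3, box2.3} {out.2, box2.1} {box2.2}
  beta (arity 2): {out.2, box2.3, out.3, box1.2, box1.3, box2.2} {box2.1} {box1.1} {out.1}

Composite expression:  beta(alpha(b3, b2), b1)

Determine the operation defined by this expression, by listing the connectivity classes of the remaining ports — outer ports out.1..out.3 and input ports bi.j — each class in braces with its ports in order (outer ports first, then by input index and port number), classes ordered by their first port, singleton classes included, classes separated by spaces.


{out.1} {out.2, out.3, b1.2, b1.3, b2.1, b2.3} {b1.1} {b2.2} {b3.1, b3.2} {b3.3}


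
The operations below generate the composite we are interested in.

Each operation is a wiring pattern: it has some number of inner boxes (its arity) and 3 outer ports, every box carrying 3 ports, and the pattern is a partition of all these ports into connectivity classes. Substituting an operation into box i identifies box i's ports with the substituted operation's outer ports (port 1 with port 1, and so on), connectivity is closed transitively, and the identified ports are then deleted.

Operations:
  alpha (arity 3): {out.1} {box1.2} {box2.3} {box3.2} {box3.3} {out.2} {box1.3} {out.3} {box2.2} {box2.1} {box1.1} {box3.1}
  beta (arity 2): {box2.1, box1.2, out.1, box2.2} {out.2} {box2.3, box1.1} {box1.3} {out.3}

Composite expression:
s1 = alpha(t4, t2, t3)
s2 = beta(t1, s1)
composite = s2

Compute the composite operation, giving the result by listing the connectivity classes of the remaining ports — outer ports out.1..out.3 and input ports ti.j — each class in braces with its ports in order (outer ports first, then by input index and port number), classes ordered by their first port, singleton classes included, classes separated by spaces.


{out.1, t1.2} {out.2} {out.3} {t1.1} {t1.3} {t2.1} {t2.2} {t2.3} {t3.1} {t3.2} {t3.3} {t4.1} {t4.2} {t4.3}

Reachability decides: close wires over beta-identified ports.
stage alpha: inputs (t4, t2, t3), connectivity {out.1} {out.2} {out.3} {t2.1} {t2.2} {t2.3} {t3.1} {t3.2} {t3.3} {t4.1} {t4.2} {t4.3}, out.j its boundary
stage beta: inputs (t1, t4, t2, t3), connectivity {out.1, t1.2} {out.2} {out.3} {t1.1} {t1.3} {t2.1} {t2.2} {t2.3} {t3.1} {t3.2} {t3.3} {t4.1} {t4.2} {t4.3}, out.j its boundary


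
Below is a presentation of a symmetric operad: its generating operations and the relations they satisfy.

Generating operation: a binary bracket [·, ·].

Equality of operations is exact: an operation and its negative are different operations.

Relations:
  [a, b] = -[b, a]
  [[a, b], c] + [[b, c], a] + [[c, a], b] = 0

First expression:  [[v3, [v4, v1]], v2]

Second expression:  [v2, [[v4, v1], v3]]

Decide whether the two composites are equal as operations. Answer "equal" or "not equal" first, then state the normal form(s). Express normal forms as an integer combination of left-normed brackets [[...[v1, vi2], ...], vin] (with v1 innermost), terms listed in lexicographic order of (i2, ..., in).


equal: each reduces to [[[v1, v4], v3], v2]

The first expression, normalized: [[[v1, v4], v3], v2]
The second expression, normalized: [[[v1, v4], v3], v2]
The forms coincide; equal.


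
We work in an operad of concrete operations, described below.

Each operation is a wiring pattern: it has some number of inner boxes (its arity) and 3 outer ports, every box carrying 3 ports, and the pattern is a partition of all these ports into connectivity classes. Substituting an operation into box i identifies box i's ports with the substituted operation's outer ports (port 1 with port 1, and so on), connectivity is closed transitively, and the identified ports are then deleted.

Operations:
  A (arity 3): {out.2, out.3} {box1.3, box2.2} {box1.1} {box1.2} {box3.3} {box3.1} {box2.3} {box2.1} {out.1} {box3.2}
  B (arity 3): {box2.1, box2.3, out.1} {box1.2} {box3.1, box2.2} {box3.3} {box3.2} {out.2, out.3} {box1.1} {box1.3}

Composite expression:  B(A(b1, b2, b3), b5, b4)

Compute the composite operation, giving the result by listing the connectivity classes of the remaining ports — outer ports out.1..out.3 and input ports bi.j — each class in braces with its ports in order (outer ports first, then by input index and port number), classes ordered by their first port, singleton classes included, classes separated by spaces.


{out.1, b5.1, b5.3} {out.2, out.3} {b1.1} {b1.2} {b1.3, b2.2} {b2.1} {b2.3} {b3.1} {b3.2} {b3.3} {b4.1, b5.2} {b4.2} {b4.3}

After gluing at B, chains via deleted ports link the b-ports.
composing A on (b1, b2, b3), with out.j its own outer ports: {out.1} {out.2, out.3} {b1.1} {b1.2} {b1.3, b2.2} {b2.1} {b2.3} {b3.1} {b3.2} {b3.3}
composing B on (b1, b2, b3, b5, b4), with out.j its own outer ports: {out.1, b5.1, b5.3} {out.2, out.3} {b1.1} {b1.2} {b1.3, b2.2} {b2.1} {b2.3} {b3.1} {b3.2} {b3.3} {b4.1, b5.2} {b4.2} {b4.3}


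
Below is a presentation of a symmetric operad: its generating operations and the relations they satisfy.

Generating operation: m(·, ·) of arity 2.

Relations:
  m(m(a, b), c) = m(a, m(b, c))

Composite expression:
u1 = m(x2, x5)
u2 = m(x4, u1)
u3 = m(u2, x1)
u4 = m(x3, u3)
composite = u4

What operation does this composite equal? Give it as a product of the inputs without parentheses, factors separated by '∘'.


x3 ∘ x4 ∘ x2 ∘ x5 ∘ x1

All parenthesizations of m agree; list the x-inputs left to right.
m(x2, x5) unparenthesizes to x2 ∘ x5
m(x4, m(x2, x5)) unparenthesizes to x4 ∘ x2 ∘ x5
m(m(x4, m(x2, x5)), x1) unparenthesizes to x4 ∘ x2 ∘ x5 ∘ x1
m(x3, m(m(x4, m(x2, x5)), x1)) unparenthesizes to x3 ∘ x4 ∘ x2 ∘ x5 ∘ x1


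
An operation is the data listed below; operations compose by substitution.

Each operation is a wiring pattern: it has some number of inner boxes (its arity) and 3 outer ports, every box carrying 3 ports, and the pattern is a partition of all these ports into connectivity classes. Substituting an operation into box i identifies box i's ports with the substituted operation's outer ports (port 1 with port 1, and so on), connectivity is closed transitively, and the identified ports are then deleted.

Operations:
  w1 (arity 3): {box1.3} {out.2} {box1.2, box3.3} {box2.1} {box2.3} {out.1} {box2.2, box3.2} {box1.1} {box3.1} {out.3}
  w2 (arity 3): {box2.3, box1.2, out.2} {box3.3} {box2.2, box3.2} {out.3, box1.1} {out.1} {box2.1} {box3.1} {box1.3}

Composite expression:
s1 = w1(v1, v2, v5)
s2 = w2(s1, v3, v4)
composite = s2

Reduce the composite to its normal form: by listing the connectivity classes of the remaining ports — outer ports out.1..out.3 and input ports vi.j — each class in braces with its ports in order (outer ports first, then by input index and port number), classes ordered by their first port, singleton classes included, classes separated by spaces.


{out.1} {out.2, v3.3} {out.3} {v1.1} {v1.2, v5.3} {v1.3} {v2.1} {v2.2, v5.2} {v2.3} {v3.1} {v3.2, v4.2} {v4.1} {v4.3} {v5.1}

Reachability decides: close wires over w2-identified ports.
stage w1: inputs (v1, v2, v5), connectivity {out.1} {out.2} {out.3} {v1.1} {v1.2, v5.3} {v1.3} {v2.1} {v2.2, v5.2} {v2.3} {v5.1}, out.j its boundary
stage w2: inputs (v1, v2, v5, v3, v4), connectivity {out.1} {out.2, v3.3} {out.3} {v1.1} {v1.2, v5.3} {v1.3} {v2.1} {v2.2, v5.2} {v2.3} {v3.1} {v3.2, v4.2} {v4.1} {v4.3} {v5.1}, out.j its boundary


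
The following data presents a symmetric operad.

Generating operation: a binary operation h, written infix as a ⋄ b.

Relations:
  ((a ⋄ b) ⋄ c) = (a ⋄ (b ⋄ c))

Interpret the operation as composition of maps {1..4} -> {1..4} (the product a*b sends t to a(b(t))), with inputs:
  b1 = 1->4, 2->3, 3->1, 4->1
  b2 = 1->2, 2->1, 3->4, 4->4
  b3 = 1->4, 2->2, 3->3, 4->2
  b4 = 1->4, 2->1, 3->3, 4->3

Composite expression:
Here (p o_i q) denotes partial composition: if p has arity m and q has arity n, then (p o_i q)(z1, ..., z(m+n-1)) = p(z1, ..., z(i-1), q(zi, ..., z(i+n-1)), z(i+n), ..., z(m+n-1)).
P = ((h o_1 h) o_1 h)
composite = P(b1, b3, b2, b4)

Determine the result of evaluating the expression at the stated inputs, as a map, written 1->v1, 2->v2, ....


1->3, 2->3, 3->3, 4->3

(b1 ⋄ b3) = 1->1, 2->3, 3->1, 4->3
((b1 ⋄ b3) ⋄ b2) = 1->3, 2->1, 3->3, 4->3
(((b1 ⋄ b3) ⋄ b2) ⋄ b4) = 1->3, 2->3, 3->3, 4->3


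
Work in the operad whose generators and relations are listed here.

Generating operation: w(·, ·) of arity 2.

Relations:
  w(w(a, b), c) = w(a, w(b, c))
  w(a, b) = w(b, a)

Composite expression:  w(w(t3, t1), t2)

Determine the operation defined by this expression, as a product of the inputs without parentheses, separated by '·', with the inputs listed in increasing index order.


Key point: w commutes, so take the t-inputs in any fixed order.
w(t3, t1) unparenthesizes to t3 · t1
w(w(t3, t1), t2) unparenthesizes to t3 · t1 · t2
putting the inputs in ascending order: t1 · t2 · t3

t1 · t2 · t3


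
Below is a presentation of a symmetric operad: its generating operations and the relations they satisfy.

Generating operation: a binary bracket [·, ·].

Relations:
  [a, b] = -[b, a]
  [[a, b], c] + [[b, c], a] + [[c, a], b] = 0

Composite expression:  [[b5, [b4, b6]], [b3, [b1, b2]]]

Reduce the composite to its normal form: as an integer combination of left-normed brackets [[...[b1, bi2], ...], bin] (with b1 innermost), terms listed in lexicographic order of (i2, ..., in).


-[[[[[b1, b2], b3], b4], b6], b5] + [[[[[b1, b2], b3], b5], b4], b6] - [[[[[b1, b2], b3], b5], b6], b4] + [[[[[b1, b2], b3], b6], b4], b5]

Expand each bracket as ab - ba; the b1-initial words give the coefficients.
Composite bracket: [[b5, [b4, b6]], [b3, [b1, b2]]]
Applying ab - ba throughout gives 32 signed words (2^5 = 32).
Collect the words opening with b1:
  b1b2b3b4b6b5 (sign -1) contributes -[[[[[b1, b2], b3], b4], b6], b5]
  b1b2b3b5b4b6 (sign +1) contributes +[[[[[b1, b2], b3], b5], b4], b6]
  b1b2b3b5b6b4 (sign -1) contributes -[[[[[b1, b2], b3], b5], b6], b4]
  b1b2b3b6b4b5 (sign +1) contributes +[[[[[b1, b2], b3], b6], b4], b5]


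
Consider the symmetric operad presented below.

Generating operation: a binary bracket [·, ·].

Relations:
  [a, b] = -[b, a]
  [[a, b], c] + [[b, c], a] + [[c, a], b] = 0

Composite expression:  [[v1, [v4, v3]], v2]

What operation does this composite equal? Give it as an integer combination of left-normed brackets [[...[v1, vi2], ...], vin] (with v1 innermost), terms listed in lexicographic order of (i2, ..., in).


-[[[v1, v3], v4], v2] + [[[v1, v4], v3], v2]


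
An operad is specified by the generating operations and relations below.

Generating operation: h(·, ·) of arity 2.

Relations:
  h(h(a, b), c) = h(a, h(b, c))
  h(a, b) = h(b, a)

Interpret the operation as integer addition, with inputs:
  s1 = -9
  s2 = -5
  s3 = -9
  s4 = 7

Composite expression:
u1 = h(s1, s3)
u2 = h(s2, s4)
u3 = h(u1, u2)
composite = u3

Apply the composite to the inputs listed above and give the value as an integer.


h(s1, s3) = -18
h(s2, s4) = 2
h(h(s1, s3), h(s2, s4)) = -16

-16


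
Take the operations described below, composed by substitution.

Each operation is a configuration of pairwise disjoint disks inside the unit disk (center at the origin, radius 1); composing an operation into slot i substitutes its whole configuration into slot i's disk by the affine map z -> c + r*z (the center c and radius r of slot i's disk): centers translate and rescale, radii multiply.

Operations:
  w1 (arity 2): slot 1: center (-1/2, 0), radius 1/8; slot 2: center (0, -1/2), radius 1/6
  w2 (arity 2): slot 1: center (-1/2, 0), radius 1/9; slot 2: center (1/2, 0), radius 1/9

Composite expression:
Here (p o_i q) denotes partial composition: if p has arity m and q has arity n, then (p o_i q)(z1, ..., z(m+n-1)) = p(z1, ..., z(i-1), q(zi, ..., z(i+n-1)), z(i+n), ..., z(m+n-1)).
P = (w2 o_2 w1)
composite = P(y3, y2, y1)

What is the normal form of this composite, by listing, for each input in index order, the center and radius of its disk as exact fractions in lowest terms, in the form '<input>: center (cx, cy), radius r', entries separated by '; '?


Affine substitution under w2: radii multiply and y-centers shift.
for y3, the 1-step affine chain lands on center (-1/2, 0), radius 1/9
for y2, the 2-step affine chain lands on center (4/9, 0), radius 1/72
for y1, the 2-step affine chain lands on center (1/2, -1/18), radius 1/54

y1: center (1/2, -1/18), radius 1/54; y2: center (4/9, 0), radius 1/72; y3: center (-1/2, 0), radius 1/9


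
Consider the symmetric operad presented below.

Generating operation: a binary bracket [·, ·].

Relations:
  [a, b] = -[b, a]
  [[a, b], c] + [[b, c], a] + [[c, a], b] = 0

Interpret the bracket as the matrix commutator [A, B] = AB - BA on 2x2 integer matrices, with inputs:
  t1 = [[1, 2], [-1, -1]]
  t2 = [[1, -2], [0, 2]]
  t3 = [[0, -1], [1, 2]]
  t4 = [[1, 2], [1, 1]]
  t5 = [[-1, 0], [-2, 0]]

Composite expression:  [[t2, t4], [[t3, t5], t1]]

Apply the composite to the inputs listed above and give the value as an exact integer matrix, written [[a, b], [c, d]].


[t2, t4] = [[-2, -2], [1, 2]]
[t3, t5] = [[2, -1], [-5, -2]]
[[t3, t5], t1] = [[11, 10], [-6, -11]]
[[t2, t4], [[t3, t5], t1]] = [[2, 4], [-2, -2]]

[[2, 4], [-2, -2]]


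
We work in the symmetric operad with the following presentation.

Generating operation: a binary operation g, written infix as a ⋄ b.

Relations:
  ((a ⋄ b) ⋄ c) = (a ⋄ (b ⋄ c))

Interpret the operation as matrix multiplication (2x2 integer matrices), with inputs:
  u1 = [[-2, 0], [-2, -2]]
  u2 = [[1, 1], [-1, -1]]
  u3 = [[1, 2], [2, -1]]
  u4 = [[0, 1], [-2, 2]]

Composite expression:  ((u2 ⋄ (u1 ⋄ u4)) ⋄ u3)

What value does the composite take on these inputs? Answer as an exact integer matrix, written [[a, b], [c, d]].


[[-12, 16], [12, -16]]

(u1 ⋄ u4) = [[0, -2], [4, -6]]
(u2 ⋄ (u1 ⋄ u4)) = [[4, -8], [-4, 8]]
((u2 ⋄ (u1 ⋄ u4)) ⋄ u3) = [[-12, 16], [12, -16]]


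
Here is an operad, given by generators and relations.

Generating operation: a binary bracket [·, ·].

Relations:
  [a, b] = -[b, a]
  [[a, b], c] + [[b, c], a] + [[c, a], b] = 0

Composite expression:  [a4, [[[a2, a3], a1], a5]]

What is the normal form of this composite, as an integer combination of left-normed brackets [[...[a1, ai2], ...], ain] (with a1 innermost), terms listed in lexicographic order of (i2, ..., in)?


[[[[a1, a2], a3], a5], a4] - [[[[a1, a3], a2], a5], a4]

Antisymmetry and Jacobi reduce to a1-anchored left-normed brackets.
Composite bracket: [a4, [[[a2, a3], a1], a5]]
Expanding via [a, b] = ab - ba: 16 signed words (2^4 = 16).
Collect the words opening with a1:
  a1a2a3a5a4 appears with sign +1, giving the term +[[[[a1, a2], a3], a5], a4]
  a1a3a2a5a4 appears with sign -1, giving the term -[[[[a1, a3], a2], a5], a4]


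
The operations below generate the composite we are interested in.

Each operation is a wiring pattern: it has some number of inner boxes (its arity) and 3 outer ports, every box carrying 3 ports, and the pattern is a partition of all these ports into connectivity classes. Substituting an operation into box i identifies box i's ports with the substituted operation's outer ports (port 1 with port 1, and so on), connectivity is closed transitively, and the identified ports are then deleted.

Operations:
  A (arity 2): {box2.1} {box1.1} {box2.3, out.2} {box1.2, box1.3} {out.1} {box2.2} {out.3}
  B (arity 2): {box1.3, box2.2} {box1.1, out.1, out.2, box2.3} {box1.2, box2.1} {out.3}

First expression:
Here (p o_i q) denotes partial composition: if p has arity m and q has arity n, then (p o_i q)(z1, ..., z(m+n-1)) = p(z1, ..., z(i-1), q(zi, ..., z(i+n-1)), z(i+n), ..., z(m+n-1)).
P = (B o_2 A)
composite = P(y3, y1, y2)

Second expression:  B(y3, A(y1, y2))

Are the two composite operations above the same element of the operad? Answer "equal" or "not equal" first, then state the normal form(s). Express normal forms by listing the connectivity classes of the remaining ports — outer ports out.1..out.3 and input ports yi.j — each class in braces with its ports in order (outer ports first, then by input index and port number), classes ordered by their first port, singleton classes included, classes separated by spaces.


equal — both sides give {out.1, out.2, y3.1} {out.3} {y1.1} {y1.2, y1.3} {y2.1} {y2.2} {y2.3, y3.3} {y3.2}

The first expression, normalized: {out.1, out.2, y3.1} {out.3} {y1.1} {y1.2, y1.3} {y2.1} {y2.2} {y2.3, y3.3} {y3.2}
The second expression, normalized: {out.1, out.2, y3.1} {out.3} {y1.1} {y1.2, y1.3} {y2.1} {y2.2} {y2.3, y3.3} {y3.2}
One common form — equal.


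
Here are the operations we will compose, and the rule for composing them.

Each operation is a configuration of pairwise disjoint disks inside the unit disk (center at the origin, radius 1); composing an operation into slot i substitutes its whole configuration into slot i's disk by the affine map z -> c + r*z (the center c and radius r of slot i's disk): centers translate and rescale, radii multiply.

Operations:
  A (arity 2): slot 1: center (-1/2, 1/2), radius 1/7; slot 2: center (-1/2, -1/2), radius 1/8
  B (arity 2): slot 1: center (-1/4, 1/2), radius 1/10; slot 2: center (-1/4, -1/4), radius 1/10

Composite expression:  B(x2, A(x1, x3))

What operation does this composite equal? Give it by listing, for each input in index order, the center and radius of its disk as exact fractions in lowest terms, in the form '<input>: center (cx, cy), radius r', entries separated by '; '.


Affine substitution under B: radii multiply and x-centers shift.
tracing x2 down its 1-map path: center (-1/4, 1/2), radius 1/10
tracing x1 down its 2-map path: center (-3/10, -1/5), radius 1/70
tracing x3 down its 2-map path: center (-3/10, -3/10), radius 1/80

x1: center (-3/10, -1/5), radius 1/70; x2: center (-1/4, 1/2), radius 1/10; x3: center (-3/10, -3/10), radius 1/80


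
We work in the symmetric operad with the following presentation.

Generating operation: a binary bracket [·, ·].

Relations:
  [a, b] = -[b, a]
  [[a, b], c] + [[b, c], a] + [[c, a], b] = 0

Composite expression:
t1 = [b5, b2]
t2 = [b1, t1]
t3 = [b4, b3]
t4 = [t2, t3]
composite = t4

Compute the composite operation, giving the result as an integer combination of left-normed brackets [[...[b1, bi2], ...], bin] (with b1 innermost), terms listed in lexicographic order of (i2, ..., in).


[[[[b1, b2], b5], b3], b4] - [[[[b1, b2], b5], b4], b3] - [[[[b1, b5], b2], b3], b4] + [[[[b1, b5], b2], b4], b3]


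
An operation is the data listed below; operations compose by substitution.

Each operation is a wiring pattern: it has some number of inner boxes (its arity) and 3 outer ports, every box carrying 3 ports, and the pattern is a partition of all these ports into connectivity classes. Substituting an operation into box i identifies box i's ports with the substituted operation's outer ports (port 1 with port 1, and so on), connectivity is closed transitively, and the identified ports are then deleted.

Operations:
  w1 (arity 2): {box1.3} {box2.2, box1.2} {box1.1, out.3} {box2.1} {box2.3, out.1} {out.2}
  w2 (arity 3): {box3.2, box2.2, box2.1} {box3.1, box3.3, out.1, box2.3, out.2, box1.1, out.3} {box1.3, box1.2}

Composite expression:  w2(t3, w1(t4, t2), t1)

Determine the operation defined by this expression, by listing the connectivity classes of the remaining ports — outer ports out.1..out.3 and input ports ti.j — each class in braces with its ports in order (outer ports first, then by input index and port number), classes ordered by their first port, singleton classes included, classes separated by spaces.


{out.1, out.2, out.3, t1.1, t1.3, t3.1, t4.1} {t1.2, t2.3} {t2.1} {t2.2, t4.2} {t3.2, t3.3} {t4.3}


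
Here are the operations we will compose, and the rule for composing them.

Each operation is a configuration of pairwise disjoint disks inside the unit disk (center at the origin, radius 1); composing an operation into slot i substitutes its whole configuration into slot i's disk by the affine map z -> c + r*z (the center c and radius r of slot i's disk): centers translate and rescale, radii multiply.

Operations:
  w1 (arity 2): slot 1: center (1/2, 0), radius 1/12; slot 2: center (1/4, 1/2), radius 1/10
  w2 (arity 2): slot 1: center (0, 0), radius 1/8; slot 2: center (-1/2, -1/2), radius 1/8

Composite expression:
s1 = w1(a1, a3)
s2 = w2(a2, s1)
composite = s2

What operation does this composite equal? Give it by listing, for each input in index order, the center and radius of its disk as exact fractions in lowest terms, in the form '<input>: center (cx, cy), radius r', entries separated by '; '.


a1: center (-7/16, -1/2), radius 1/96; a2: center (0, 0), radius 1/8; a3: center (-15/32, -7/16), radius 1/80


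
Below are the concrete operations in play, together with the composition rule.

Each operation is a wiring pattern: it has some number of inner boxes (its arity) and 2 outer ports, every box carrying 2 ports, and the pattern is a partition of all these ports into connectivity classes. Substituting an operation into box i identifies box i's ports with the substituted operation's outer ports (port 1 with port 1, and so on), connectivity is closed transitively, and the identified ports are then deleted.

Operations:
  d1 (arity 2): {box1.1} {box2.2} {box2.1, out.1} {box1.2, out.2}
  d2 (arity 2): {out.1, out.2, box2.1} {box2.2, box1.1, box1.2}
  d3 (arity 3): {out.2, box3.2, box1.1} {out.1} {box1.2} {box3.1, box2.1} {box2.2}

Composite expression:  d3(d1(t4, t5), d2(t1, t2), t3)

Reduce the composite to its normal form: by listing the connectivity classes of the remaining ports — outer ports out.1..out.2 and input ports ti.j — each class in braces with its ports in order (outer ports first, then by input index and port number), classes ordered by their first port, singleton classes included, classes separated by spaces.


{out.1} {out.2, t3.2, t5.1} {t1.1, t1.2, t2.2} {t2.1, t3.1} {t4.1} {t4.2} {t5.2}

Reachability decides: close wires over d3-identified ports.
composing d1 on (t4, t5), with out.j its own outer ports: {out.1, t5.1} {out.2, t4.2} {t4.1} {t5.2}
composing d2 on (t1, t2), with out.j its own outer ports: {out.1, out.2, t2.1} {t1.1, t1.2, t2.2}
composing d3 on (t4, t5, t1, t2, t3), with out.j its own outer ports: {out.1} {out.2, t3.2, t5.1} {t1.1, t1.2, t2.2} {t2.1, t3.1} {t4.1} {t4.2} {t5.2}


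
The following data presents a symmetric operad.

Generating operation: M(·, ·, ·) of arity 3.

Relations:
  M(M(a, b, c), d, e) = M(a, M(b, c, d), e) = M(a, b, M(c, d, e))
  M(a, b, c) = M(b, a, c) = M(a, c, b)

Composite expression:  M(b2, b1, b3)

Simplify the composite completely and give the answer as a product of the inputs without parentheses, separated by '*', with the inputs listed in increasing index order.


b1 * b2 * b3

Shape and order are irrelevant to M; the b-input set decides.
M(b2, b1, b3) flattens to b2 * b1 * b3
reordering the factors by index: b1 * b2 * b3
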